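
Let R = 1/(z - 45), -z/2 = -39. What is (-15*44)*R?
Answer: -20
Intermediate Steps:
z = 78 (z = -2*(-39) = 78)
R = 1/33 (R = 1/(78 - 45) = 1/33 ≈ 0.030303)
(-15*44)*R = -15*44*(1/33) = -660*1/33 = -20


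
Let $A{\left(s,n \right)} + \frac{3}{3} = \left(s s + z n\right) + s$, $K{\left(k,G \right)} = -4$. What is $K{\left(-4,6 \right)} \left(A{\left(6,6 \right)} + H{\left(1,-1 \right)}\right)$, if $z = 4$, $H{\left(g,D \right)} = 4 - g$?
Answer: $-272$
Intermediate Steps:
$A{\left(s,n \right)} = -1 + s + s^{2} + 4 n$ ($A{\left(s,n \right)} = -1 + \left(\left(s s + 4 n\right) + s\right) = -1 + \left(\left(s^{2} + 4 n\right) + s\right) = -1 + \left(s + s^{2} + 4 n\right) = -1 + s + s^{2} + 4 n$)
$K{\left(-4,6 \right)} \left(A{\left(6,6 \right)} + H{\left(1,-1 \right)}\right) = - 4 \left(\left(-1 + 6 + 6^{2} + 4 \cdot 6\right) + \left(4 - 1\right)\right) = - 4 \left(\left(-1 + 6 + 36 + 24\right) + \left(4 - 1\right)\right) = - 4 \left(65 + 3\right) = \left(-4\right) 68 = -272$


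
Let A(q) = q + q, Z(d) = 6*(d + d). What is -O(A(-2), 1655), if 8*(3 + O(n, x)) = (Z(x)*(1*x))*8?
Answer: -32868297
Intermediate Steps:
Z(d) = 12*d (Z(d) = 6*(2*d) = 12*d)
A(q) = 2*q
O(n, x) = -3 + 12*x**2 (O(n, x) = -3 + (((12*x)*(1*x))*8)/8 = -3 + (((12*x)*x)*8)/8 = -3 + ((12*x**2)*8)/8 = -3 + (96*x**2)/8 = -3 + 12*x**2)
-O(A(-2), 1655) = -(-3 + 12*1655**2) = -(-3 + 12*2739025) = -(-3 + 32868300) = -1*32868297 = -32868297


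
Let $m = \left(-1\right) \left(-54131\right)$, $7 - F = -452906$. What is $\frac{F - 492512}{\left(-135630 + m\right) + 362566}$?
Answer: $- \frac{39599}{281067} \approx -0.14089$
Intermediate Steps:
$F = 452913$ ($F = 7 - -452906 = 7 + 452906 = 452913$)
$m = 54131$
$\frac{F - 492512}{\left(-135630 + m\right) + 362566} = \frac{452913 - 492512}{\left(-135630 + 54131\right) + 362566} = - \frac{39599}{-81499 + 362566} = - \frac{39599}{281067}$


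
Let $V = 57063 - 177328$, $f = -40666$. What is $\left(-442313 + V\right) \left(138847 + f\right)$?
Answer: $-55234470618$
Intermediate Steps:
$V = -120265$
$\left(-442313 + V\right) \left(138847 + f\right) = \left(-442313 - 120265\right) \left(138847 - 40666\right) = \left(-562578\right) 98181 = -55234470618$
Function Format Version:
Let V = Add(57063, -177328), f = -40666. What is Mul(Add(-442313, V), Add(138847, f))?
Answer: -55234470618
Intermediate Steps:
V = -120265
Mul(Add(-442313, V), Add(138847, f)) = Mul(Add(-442313, -120265), Add(138847, -40666)) = Mul(-562578, 98181) = -55234470618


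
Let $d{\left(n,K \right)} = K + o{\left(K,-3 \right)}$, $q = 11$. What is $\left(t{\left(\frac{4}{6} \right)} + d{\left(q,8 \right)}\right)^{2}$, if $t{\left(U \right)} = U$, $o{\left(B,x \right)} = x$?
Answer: $\frac{289}{9} \approx 32.111$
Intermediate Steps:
$d{\left(n,K \right)} = -3 + K$ ($d{\left(n,K \right)} = K - 3 = -3 + K$)
$\left(t{\left(\frac{4}{6} \right)} + d{\left(q,8 \right)}\right)^{2} = \left(\frac{4}{6} + \left(-3 + 8\right)\right)^{2} = \left(4 \cdot \frac{1}{6} + 5\right)^{2} = \left(\frac{2}{3} + 5\right)^{2} = \left(\frac{17}{3}\right)^{2} = \frac{289}{9}$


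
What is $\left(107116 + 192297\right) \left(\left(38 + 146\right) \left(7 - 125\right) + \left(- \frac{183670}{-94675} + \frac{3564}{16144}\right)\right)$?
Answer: $- \frac{496756692877234743}{76421660} \approx -6.5002 \cdot 10^{9}$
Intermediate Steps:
$\left(107116 + 192297\right) \left(\left(38 + 146\right) \left(7 - 125\right) + \left(- \frac{183670}{-94675} + \frac{3564}{16144}\right)\right) = 299413 \left(184 \left(7 - 125\right) + \left(\left(-183670\right) \left(- \frac{1}{94675}\right) + 3564 \cdot \frac{1}{16144}\right)\right) = 299413 \left(184 \left(-118\right) + \left(\frac{36734}{18935} + \frac{891}{4036}\right)\right) = 299413 \left(-21712 + \frac{165129509}{76421660}\right) = 299413 \left(- \frac{1659101952411}{76421660}\right) = - \frac{496756692877234743}{76421660}$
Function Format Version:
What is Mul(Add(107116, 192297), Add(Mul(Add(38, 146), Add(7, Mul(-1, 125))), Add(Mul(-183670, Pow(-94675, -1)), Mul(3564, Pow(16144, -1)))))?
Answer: Rational(-496756692877234743, 76421660) ≈ -6.5002e+9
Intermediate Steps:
Mul(Add(107116, 192297), Add(Mul(Add(38, 146), Add(7, Mul(-1, 125))), Add(Mul(-183670, Pow(-94675, -1)), Mul(3564, Pow(16144, -1))))) = Mul(299413, Add(Mul(184, Add(7, -125)), Add(Mul(-183670, Rational(-1, 94675)), Mul(3564, Rational(1, 16144))))) = Mul(299413, Add(Mul(184, -118), Add(Rational(36734, 18935), Rational(891, 4036)))) = Mul(299413, Add(-21712, Rational(165129509, 76421660))) = Mul(299413, Rational(-1659101952411, 76421660)) = Rational(-496756692877234743, 76421660)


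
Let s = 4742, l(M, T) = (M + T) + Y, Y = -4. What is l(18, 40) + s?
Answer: 4796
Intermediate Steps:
l(M, T) = -4 + M + T (l(M, T) = (M + T) - 4 = -4 + M + T)
l(18, 40) + s = (-4 + 18 + 40) + 4742 = 54 + 4742 = 4796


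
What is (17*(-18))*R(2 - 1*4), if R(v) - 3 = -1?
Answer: -612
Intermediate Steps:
R(v) = 2 (R(v) = 3 - 1 = 2)
(17*(-18))*R(2 - 1*4) = (17*(-18))*2 = -306*2 = -612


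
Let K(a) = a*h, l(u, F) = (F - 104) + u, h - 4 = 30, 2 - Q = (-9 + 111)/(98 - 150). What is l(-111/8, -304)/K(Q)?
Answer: -43875/14008 ≈ -3.1321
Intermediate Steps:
Q = 103/26 (Q = 2 - (-9 + 111)/(98 - 150) = 2 - 102/(-52) = 2 - 102*(-1)/52 = 2 - 1*(-51/26) = 2 + 51/26 = 103/26 ≈ 3.9615)
h = 34 (h = 4 + 30 = 34)
l(u, F) = -104 + F + u (l(u, F) = (-104 + F) + u = -104 + F + u)
K(a) = 34*a (K(a) = a*34 = 34*a)
l(-111/8, -304)/K(Q) = (-104 - 304 - 111/8)/((34*(103/26))) = (-104 - 304 - 111*⅛)/(1751/13) = (-104 - 304 - 111/8)*(13/1751) = -3375/8*13/1751 = -43875/14008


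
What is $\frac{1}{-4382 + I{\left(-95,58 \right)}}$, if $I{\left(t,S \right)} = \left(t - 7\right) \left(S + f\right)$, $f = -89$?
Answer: $- \frac{1}{1220} \approx -0.00081967$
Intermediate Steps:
$I{\left(t,S \right)} = \left(-89 + S\right) \left(-7 + t\right)$ ($I{\left(t,S \right)} = \left(t - 7\right) \left(S - 89\right) = \left(-7 + t\right) \left(-89 + S\right) = \left(-89 + S\right) \left(-7 + t\right)$)
$\frac{1}{-4382 + I{\left(-95,58 \right)}} = \frac{1}{-4382 + \left(623 - -8455 - 406 + 58 \left(-95\right)\right)} = \frac{1}{-4382 + \left(623 + 8455 - 406 - 5510\right)} = \frac{1}{-4382 + 3162} = \frac{1}{-1220} = - \frac{1}{1220}$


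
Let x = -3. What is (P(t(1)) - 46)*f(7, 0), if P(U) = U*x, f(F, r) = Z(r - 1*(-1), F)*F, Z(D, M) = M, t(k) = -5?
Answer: -1519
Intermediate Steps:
f(F, r) = F**2 (f(F, r) = F*F = F**2)
P(U) = -3*U (P(U) = U*(-3) = -3*U)
(P(t(1)) - 46)*f(7, 0) = (-3*(-5) - 46)*7**2 = (15 - 46)*49 = -31*49 = -1519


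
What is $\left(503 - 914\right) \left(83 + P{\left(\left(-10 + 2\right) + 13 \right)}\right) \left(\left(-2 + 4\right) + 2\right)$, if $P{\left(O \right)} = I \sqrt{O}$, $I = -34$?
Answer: $-136452 + 55896 \sqrt{5} \approx -11465.0$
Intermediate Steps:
$P{\left(O \right)} = - 34 \sqrt{O}$
$\left(503 - 914\right) \left(83 + P{\left(\left(-10 + 2\right) + 13 \right)}\right) \left(\left(-2 + 4\right) + 2\right) = \left(503 - 914\right) \left(83 - 34 \sqrt{\left(-10 + 2\right) + 13}\right) \left(\left(-2 + 4\right) + 2\right) = - 411 \left(83 - 34 \sqrt{-8 + 13}\right) \left(2 + 2\right) = - 411 \left(83 - 34 \sqrt{5}\right) 4 = \left(-34113 + 13974 \sqrt{5}\right) 4 = -136452 + 55896 \sqrt{5}$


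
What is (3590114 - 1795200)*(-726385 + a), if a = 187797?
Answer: -966719141432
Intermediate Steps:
(3590114 - 1795200)*(-726385 + a) = (3590114 - 1795200)*(-726385 + 187797) = 1794914*(-538588) = -966719141432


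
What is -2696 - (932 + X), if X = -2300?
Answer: -1328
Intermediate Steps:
-2696 - (932 + X) = -2696 - (932 - 2300) = -2696 - 1*(-1368) = -2696 + 1368 = -1328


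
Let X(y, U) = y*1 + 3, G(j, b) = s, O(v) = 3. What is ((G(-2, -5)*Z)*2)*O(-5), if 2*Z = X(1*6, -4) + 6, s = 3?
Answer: 135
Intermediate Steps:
G(j, b) = 3
X(y, U) = 3 + y (X(y, U) = y + 3 = 3 + y)
Z = 15/2 (Z = ((3 + 1*6) + 6)/2 = ((3 + 6) + 6)/2 = (9 + 6)/2 = (½)*15 = 15/2 ≈ 7.5000)
((G(-2, -5)*Z)*2)*O(-5) = ((3*(15/2))*2)*3 = ((45/2)*2)*3 = 45*3 = 135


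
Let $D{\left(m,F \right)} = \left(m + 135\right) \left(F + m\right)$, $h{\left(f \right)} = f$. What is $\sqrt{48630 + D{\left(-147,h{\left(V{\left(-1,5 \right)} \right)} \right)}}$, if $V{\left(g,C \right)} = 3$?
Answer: $\sqrt{50358} \approx 224.41$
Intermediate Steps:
$D{\left(m,F \right)} = \left(135 + m\right) \left(F + m\right)$
$\sqrt{48630 + D{\left(-147,h{\left(V{\left(-1,5 \right)} \right)} \right)}} = \sqrt{48630 + \left(\left(-147\right)^{2} + 135 \cdot 3 + 135 \left(-147\right) + 3 \left(-147\right)\right)} = \sqrt{48630 + \left(21609 + 405 - 19845 - 441\right)} = \sqrt{48630 + 1728} = \sqrt{50358}$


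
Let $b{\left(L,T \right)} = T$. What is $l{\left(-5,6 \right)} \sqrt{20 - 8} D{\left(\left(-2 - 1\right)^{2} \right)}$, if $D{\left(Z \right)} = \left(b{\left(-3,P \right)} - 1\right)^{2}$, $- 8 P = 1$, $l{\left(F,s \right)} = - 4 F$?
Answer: $\frac{405 \sqrt{3}}{8} \approx 87.685$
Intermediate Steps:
$P = - \frac{1}{8}$ ($P = \left(- \frac{1}{8}\right) 1 = - \frac{1}{8} \approx -0.125$)
$D{\left(Z \right)} = \frac{81}{64}$ ($D{\left(Z \right)} = \left(- \frac{1}{8} - 1\right)^{2} = \left(- \frac{9}{8}\right)^{2} = \frac{81}{64}$)
$l{\left(-5,6 \right)} \sqrt{20 - 8} D{\left(\left(-2 - 1\right)^{2} \right)} = \left(-4\right) \left(-5\right) \sqrt{20 - 8} \cdot \frac{81}{64} = 20 \sqrt{12} \cdot \frac{81}{64} = 20 \cdot 2 \sqrt{3} \cdot \frac{81}{64} = 40 \sqrt{3} \cdot \frac{81}{64} = \frac{405 \sqrt{3}}{8}$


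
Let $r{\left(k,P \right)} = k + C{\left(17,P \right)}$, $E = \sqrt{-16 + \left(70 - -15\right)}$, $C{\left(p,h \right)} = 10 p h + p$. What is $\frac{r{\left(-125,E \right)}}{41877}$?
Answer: $- \frac{4}{1551} + \frac{170 \sqrt{69}}{41877} \approx 0.031142$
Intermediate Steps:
$C{\left(p,h \right)} = p + 10 h p$ ($C{\left(p,h \right)} = 10 h p + p = p + 10 h p$)
$E = \sqrt{69}$ ($E = \sqrt{-16 + \left(70 + 15\right)} = \sqrt{-16 + 85} = \sqrt{69} \approx 8.3066$)
$r{\left(k,P \right)} = 17 + k + 170 P$ ($r{\left(k,P \right)} = k + 17 \left(1 + 10 P\right) = k + \left(17 + 170 P\right) = 17 + k + 170 P$)
$\frac{r{\left(-125,E \right)}}{41877} = \frac{17 - 125 + 170 \sqrt{69}}{41877} = \left(-108 + 170 \sqrt{69}\right) \frac{1}{41877} = - \frac{4}{1551} + \frac{170 \sqrt{69}}{41877}$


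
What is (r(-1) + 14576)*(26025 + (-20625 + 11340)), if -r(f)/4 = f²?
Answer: 243935280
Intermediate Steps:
r(f) = -4*f²
(r(-1) + 14576)*(26025 + (-20625 + 11340)) = (-4*(-1)² + 14576)*(26025 + (-20625 + 11340)) = (-4*1 + 14576)*(26025 - 9285) = (-4 + 14576)*16740 = 14572*16740 = 243935280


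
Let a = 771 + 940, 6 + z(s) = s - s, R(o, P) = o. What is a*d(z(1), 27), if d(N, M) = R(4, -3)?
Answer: 6844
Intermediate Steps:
z(s) = -6 (z(s) = -6 + (s - s) = -6 + 0 = -6)
d(N, M) = 4
a = 1711
a*d(z(1), 27) = 1711*4 = 6844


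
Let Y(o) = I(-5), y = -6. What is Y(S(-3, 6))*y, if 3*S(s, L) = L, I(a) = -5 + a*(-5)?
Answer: -120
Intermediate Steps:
I(a) = -5 - 5*a
S(s, L) = L/3
Y(o) = 20 (Y(o) = -5 - 5*(-5) = -5 + 25 = 20)
Y(S(-3, 6))*y = 20*(-6) = -120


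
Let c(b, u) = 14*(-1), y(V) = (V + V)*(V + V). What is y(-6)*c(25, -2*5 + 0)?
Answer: -2016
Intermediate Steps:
y(V) = 4*V² (y(V) = (2*V)*(2*V) = 4*V²)
c(b, u) = -14
y(-6)*c(25, -2*5 + 0) = (4*(-6)²)*(-14) = (4*36)*(-14) = 144*(-14) = -2016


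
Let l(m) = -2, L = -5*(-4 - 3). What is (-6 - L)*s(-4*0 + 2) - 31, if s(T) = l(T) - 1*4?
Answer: 215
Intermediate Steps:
L = 35 (L = -5*(-7) = 35)
s(T) = -6 (s(T) = -2 - 1*4 = -2 - 4 = -6)
(-6 - L)*s(-4*0 + 2) - 31 = (-6 - 1*35)*(-6) - 31 = (-6 - 35)*(-6) - 31 = -41*(-6) - 31 = 246 - 31 = 215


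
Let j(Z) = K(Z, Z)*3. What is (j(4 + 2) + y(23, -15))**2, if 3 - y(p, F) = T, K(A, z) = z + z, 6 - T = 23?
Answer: 3136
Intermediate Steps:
T = -17 (T = 6 - 1*23 = 6 - 23 = -17)
K(A, z) = 2*z
y(p, F) = 20 (y(p, F) = 3 - 1*(-17) = 3 + 17 = 20)
j(Z) = 6*Z (j(Z) = (2*Z)*3 = 6*Z)
(j(4 + 2) + y(23, -15))**2 = (6*(4 + 2) + 20)**2 = (6*6 + 20)**2 = (36 + 20)**2 = 56**2 = 3136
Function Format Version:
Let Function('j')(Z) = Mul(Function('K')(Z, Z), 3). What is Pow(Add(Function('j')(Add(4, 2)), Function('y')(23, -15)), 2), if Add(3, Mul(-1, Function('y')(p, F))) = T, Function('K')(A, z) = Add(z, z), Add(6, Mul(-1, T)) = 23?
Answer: 3136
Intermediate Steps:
T = -17 (T = Add(6, Mul(-1, 23)) = Add(6, -23) = -17)
Function('K')(A, z) = Mul(2, z)
Function('y')(p, F) = 20 (Function('y')(p, F) = Add(3, Mul(-1, -17)) = Add(3, 17) = 20)
Function('j')(Z) = Mul(6, Z) (Function('j')(Z) = Mul(Mul(2, Z), 3) = Mul(6, Z))
Pow(Add(Function('j')(Add(4, 2)), Function('y')(23, -15)), 2) = Pow(Add(Mul(6, Add(4, 2)), 20), 2) = Pow(Add(Mul(6, 6), 20), 2) = Pow(Add(36, 20), 2) = Pow(56, 2) = 3136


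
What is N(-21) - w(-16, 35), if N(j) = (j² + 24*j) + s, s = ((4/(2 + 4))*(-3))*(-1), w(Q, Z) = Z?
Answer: -96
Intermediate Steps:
s = 2 (s = ((4/6)*(-3))*(-1) = ((4*(⅙))*(-3))*(-1) = ((⅔)*(-3))*(-1) = -2*(-1) = 2)
N(j) = 2 + j² + 24*j (N(j) = (j² + 24*j) + 2 = 2 + j² + 24*j)
N(-21) - w(-16, 35) = (2 + (-21)² + 24*(-21)) - 1*35 = (2 + 441 - 504) - 35 = -61 - 35 = -96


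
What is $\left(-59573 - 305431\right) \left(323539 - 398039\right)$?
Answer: $27192798000$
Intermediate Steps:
$\left(-59573 - 305431\right) \left(323539 - 398039\right) = \left(-365004\right) \left(-74500\right) = 27192798000$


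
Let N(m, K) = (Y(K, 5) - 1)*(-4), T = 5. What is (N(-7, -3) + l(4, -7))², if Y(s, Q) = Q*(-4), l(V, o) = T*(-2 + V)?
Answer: 8836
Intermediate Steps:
l(V, o) = -10 + 5*V (l(V, o) = 5*(-2 + V) = -10 + 5*V)
Y(s, Q) = -4*Q
N(m, K) = 84 (N(m, K) = (-4*5 - 1)*(-4) = (-20 - 1)*(-4) = -21*(-4) = 84)
(N(-7, -3) + l(4, -7))² = (84 + (-10 + 5*4))² = (84 + (-10 + 20))² = (84 + 10)² = 94² = 8836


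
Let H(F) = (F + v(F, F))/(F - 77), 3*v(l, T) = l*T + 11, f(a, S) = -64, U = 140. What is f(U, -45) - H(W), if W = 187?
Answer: -1717/10 ≈ -171.70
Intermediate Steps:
v(l, T) = 11/3 + T*l/3 (v(l, T) = (l*T + 11)/3 = (T*l + 11)/3 = (11 + T*l)/3 = 11/3 + T*l/3)
H(F) = (11/3 + F + F²/3)/(-77 + F) (H(F) = (F + (11/3 + F*F/3))/(F - 77) = (F + (11/3 + F²/3))/(-77 + F) = (11/3 + F + F²/3)/(-77 + F))
f(U, -45) - H(W) = -64 - (11 + 187² + 3*187)/(3*(-77 + 187)) = -64 - (11 + 34969 + 561)/(3*110) = -64 - 35541/(3*110) = -64 - 1*1077/10 = -64 - 1077/10 = -1717/10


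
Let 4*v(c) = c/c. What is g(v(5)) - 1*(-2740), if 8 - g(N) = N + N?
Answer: 5495/2 ≈ 2747.5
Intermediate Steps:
v(c) = 1/4 (v(c) = (c/c)/4 = (1/4)*1 = 1/4)
g(N) = 8 - 2*N (g(N) = 8 - (N + N) = 8 - 2*N)
g(v(5)) - 1*(-2740) = (8 - 2*1/4) - 1*(-2740) = (8 - 1/2) + 2740 = 15/2 + 2740 = 5495/2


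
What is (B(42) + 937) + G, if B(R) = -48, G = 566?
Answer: 1455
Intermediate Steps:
(B(42) + 937) + G = (-48 + 937) + 566 = 889 + 566 = 1455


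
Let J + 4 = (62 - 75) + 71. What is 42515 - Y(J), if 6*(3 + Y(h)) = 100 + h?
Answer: 127477/3 ≈ 42492.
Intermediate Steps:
J = 54 (J = -4 + ((62 - 75) + 71) = -4 + (-13 + 71) = -4 + 58 = 54)
Y(h) = 41/3 + h/6 (Y(h) = -3 + (100 + h)/6 = -3 + (50/3 + h/6) = 41/3 + h/6)
42515 - Y(J) = 42515 - (41/3 + (⅙)*54) = 42515 - (41/3 + 9) = 42515 - 1*68/3 = 42515 - 68/3 = 127477/3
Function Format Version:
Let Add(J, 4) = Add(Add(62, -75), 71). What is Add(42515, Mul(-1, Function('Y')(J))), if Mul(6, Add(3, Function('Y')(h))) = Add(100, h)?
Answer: Rational(127477, 3) ≈ 42492.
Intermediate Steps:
J = 54 (J = Add(-4, Add(Add(62, -75), 71)) = Add(-4, Add(-13, 71)) = Add(-4, 58) = 54)
Function('Y')(h) = Add(Rational(41, 3), Mul(Rational(1, 6), h)) (Function('Y')(h) = Add(-3, Mul(Rational(1, 6), Add(100, h))) = Add(-3, Add(Rational(50, 3), Mul(Rational(1, 6), h))) = Add(Rational(41, 3), Mul(Rational(1, 6), h)))
Add(42515, Mul(-1, Function('Y')(J))) = Add(42515, Mul(-1, Add(Rational(41, 3), Mul(Rational(1, 6), 54)))) = Add(42515, Mul(-1, Add(Rational(41, 3), 9))) = Add(42515, Mul(-1, Rational(68, 3))) = Add(42515, Rational(-68, 3)) = Rational(127477, 3)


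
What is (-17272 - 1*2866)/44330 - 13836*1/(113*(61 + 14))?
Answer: -26133981/12523225 ≈ -2.0868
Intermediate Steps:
(-17272 - 1*2866)/44330 - 13836*1/(113*(61 + 14)) = (-17272 - 2866)*(1/44330) - 13836/(113*75) = -20138*1/44330 - 13836/8475 = -10069/22165 - 13836*1/8475 = -10069/22165 - 4612/2825 = -26133981/12523225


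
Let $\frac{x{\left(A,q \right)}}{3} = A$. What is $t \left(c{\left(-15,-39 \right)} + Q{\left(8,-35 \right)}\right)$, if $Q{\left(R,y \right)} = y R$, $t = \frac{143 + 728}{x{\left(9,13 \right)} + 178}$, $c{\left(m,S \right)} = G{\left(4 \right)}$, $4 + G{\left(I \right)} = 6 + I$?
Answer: $- \frac{238654}{205} \approx -1164.2$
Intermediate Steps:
$G{\left(I \right)} = 2 + I$ ($G{\left(I \right)} = -4 + \left(6 + I\right) = 2 + I$)
$c{\left(m,S \right)} = 6$ ($c{\left(m,S \right)} = 2 + 4 = 6$)
$x{\left(A,q \right)} = 3 A$
$t = \frac{871}{205}$ ($t = \frac{143 + 728}{3 \cdot 9 + 178} = \frac{871}{27 + 178} = \frac{871}{205} \approx 4.2488$)
$Q{\left(R,y \right)} = R y$
$t \left(c{\left(-15,-39 \right)} + Q{\left(8,-35 \right)}\right) = \frac{871 \left(6 + 8 \left(-35\right)\right)}{205} = \frac{871 \left(6 - 280\right)}{205} = \frac{871}{205} \left(-274\right) = - \frac{238654}{205}$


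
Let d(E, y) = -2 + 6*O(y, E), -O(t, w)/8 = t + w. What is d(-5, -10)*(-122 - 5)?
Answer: -91186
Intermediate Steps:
O(t, w) = -8*t - 8*w (O(t, w) = -8*(t + w) = -8*t - 8*w)
d(E, y) = -2 - 48*E - 48*y (d(E, y) = -2 + 6*(-8*y - 8*E) = -2 + 6*(-8*E - 8*y) = -2 + (-48*E - 48*y) = -2 - 48*E - 48*y)
d(-5, -10)*(-122 - 5) = (-2 - 48*(-5) - 48*(-10))*(-122 - 5) = (-2 + 240 + 480)*(-127) = 718*(-127) = -91186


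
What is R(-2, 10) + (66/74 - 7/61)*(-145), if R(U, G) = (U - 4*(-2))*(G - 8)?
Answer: -227246/2257 ≈ -100.68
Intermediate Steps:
R(U, G) = (-8 + G)*(8 + U) (R(U, G) = (U + 8)*(-8 + G) = (8 + U)*(-8 + G) = (-8 + G)*(8 + U))
R(-2, 10) + (66/74 - 7/61)*(-145) = (-64 - 8*(-2) + 8*10 + 10*(-2)) + (66/74 - 7/61)*(-145) = (-64 + 16 + 80 - 20) + (66*(1/74) - 7*1/61)*(-145) = 12 + (33/37 - 7/61)*(-145) = 12 + (1754/2257)*(-145) = 12 - 254330/2257 = -227246/2257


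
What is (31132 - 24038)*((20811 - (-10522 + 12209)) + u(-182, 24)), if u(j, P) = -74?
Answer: 135140700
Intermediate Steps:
(31132 - 24038)*((20811 - (-10522 + 12209)) + u(-182, 24)) = (31132 - 24038)*((20811 - (-10522 + 12209)) - 74) = 7094*((20811 - 1*1687) - 74) = 7094*((20811 - 1687) - 74) = 7094*(19124 - 74) = 7094*19050 = 135140700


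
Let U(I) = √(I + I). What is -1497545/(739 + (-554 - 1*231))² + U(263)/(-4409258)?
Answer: -1497545/2116 - √526/4409258 ≈ -707.72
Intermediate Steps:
U(I) = √2*√I (U(I) = √(2*I) = √2*√I)
-1497545/(739 + (-554 - 1*231))² + U(263)/(-4409258) = -1497545/(739 + (-554 - 1*231))² + (√2*√263)/(-4409258) = -1497545/(739 + (-554 - 231))² + √526*(-1/4409258) = -1497545/(739 - 785)² - √526/4409258 = -1497545/((-46)²) - √526/4409258 = -1497545/2116 - √526/4409258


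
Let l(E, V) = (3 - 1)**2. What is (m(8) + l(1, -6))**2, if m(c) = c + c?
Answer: 400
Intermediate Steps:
m(c) = 2*c
l(E, V) = 4 (l(E, V) = 2**2 = 4)
(m(8) + l(1, -6))**2 = (2*8 + 4)**2 = (16 + 4)**2 = 20**2 = 400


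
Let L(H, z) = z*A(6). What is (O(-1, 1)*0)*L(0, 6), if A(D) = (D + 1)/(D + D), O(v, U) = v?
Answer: 0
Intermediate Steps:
A(D) = (1 + D)/(2*D) (A(D) = (1 + D)/((2*D)) = (1 + D)*(1/(2*D)) = (1 + D)/(2*D))
L(H, z) = 7*z/12 (L(H, z) = z*((½)*(1 + 6)/6) = z*((½)*(⅙)*7) = z*(7/12) = 7*z/12)
(O(-1, 1)*0)*L(0, 6) = (-1*0)*((7/12)*6) = 0*(7/2) = 0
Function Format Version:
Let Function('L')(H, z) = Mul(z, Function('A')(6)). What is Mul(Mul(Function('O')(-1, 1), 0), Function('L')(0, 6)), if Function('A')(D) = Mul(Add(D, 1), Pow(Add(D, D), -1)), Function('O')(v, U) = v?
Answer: 0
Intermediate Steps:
Function('A')(D) = Mul(Rational(1, 2), Pow(D, -1), Add(1, D)) (Function('A')(D) = Mul(Add(1, D), Pow(Mul(2, D), -1)) = Mul(Add(1, D), Mul(Rational(1, 2), Pow(D, -1))) = Mul(Rational(1, 2), Pow(D, -1), Add(1, D)))
Function('L')(H, z) = Mul(Rational(7, 12), z) (Function('L')(H, z) = Mul(z, Mul(Rational(1, 2), Pow(6, -1), Add(1, 6))) = Mul(z, Mul(Rational(1, 2), Rational(1, 6), 7)) = Mul(z, Rational(7, 12)) = Mul(Rational(7, 12), z))
Mul(Mul(Function('O')(-1, 1), 0), Function('L')(0, 6)) = Mul(Mul(-1, 0), Mul(Rational(7, 12), 6)) = Mul(0, Rational(7, 2)) = 0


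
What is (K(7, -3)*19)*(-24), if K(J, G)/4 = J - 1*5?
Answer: -3648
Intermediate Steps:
K(J, G) = -20 + 4*J (K(J, G) = 4*(J - 1*5) = 4*(J - 5) = 4*(-5 + J) = -20 + 4*J)
(K(7, -3)*19)*(-24) = ((-20 + 4*7)*19)*(-24) = ((-20 + 28)*19)*(-24) = (8*19)*(-24) = 152*(-24) = -3648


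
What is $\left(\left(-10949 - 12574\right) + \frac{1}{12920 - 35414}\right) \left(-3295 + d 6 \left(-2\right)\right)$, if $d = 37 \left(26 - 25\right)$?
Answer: $\frac{1978403471257}{22494} \approx 8.7953 \cdot 10^{7}$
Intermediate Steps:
$d = 37$ ($d = 37 \cdot 1 = 37$)
$\left(\left(-10949 - 12574\right) + \frac{1}{12920 - 35414}\right) \left(-3295 + d 6 \left(-2\right)\right) = \left(\left(-10949 - 12574\right) + \frac{1}{12920 - 35414}\right) \left(-3295 + 37 \cdot 6 \left(-2\right)\right) = \left(-23523 + \frac{1}{-22494}\right) \left(-3295 + 37 \left(-12\right)\right) = \left(-23523 - \frac{1}{22494}\right) \left(-3295 - 444\right) = \left(- \frac{529126363}{22494}\right) \left(-3739\right) = \frac{1978403471257}{22494}$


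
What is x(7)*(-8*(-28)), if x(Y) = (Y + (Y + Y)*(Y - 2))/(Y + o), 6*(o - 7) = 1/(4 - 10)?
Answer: 620928/503 ≈ 1234.4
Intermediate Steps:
o = 251/36 (o = 7 + 1/(6*(4 - 10)) = 7 + (1/6)/(-6) = 7 + (1/6)*(-1/6) = 7 - 1/36 = 251/36 ≈ 6.9722)
x(Y) = (Y + 2*Y*(-2 + Y))/(251/36 + Y) (x(Y) = (Y + (Y + Y)*(Y - 2))/(Y + 251/36) = (Y + (2*Y)*(-2 + Y))/(251/36 + Y) = (Y + 2*Y*(-2 + Y))/(251/36 + Y))
x(7)*(-8*(-28)) = (36*7*(-3 + 2*7)/(251 + 36*7))*(-8*(-28)) = (36*7*(-3 + 14)/(251 + 252))*224 = (36*7*11/503)*224 = (36*7*(1/503)*11)*224 = (2772/503)*224 = 620928/503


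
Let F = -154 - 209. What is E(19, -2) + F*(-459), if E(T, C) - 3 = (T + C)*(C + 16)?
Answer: 166858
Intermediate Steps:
F = -363
E(T, C) = 3 + (16 + C)*(C + T) (E(T, C) = 3 + (T + C)*(C + 16) = 3 + (C + T)*(16 + C) = 3 + (16 + C)*(C + T))
E(19, -2) + F*(-459) = (3 + (-2)**2 + 16*(-2) + 16*19 - 2*19) - 363*(-459) = (3 + 4 - 32 + 304 - 38) + 166617 = 241 + 166617 = 166858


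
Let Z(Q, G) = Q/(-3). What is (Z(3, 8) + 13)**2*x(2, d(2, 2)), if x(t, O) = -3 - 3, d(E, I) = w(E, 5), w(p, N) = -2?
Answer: -864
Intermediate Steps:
d(E, I) = -2
Z(Q, G) = -Q/3 (Z(Q, G) = Q*(-1/3) = -Q/3)
x(t, O) = -6
(Z(3, 8) + 13)**2*x(2, d(2, 2)) = (-1/3*3 + 13)**2*(-6) = (-1 + 13)**2*(-6) = 12**2*(-6) = 144*(-6) = -864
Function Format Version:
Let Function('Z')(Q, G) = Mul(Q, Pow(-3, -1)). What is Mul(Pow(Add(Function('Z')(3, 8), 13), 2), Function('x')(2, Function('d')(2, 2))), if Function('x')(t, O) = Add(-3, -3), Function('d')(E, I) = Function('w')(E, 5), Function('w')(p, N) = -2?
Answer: -864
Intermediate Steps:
Function('d')(E, I) = -2
Function('Z')(Q, G) = Mul(Rational(-1, 3), Q) (Function('Z')(Q, G) = Mul(Q, Rational(-1, 3)) = Mul(Rational(-1, 3), Q))
Function('x')(t, O) = -6
Mul(Pow(Add(Function('Z')(3, 8), 13), 2), Function('x')(2, Function('d')(2, 2))) = Mul(Pow(Add(Mul(Rational(-1, 3), 3), 13), 2), -6) = Mul(Pow(Add(-1, 13), 2), -6) = Mul(Pow(12, 2), -6) = Mul(144, -6) = -864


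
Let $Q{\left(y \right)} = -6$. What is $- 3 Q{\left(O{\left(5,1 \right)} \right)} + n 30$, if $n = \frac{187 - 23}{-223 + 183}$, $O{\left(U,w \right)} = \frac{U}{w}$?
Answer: $-105$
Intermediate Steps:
$n = - \frac{41}{10}$ ($n = \frac{164}{-40} = 164 \left(- \frac{1}{40}\right) = - \frac{41}{10} \approx -4.1$)
$- 3 Q{\left(O{\left(5,1 \right)} \right)} + n 30 = \left(-3\right) \left(-6\right) - 123 = 18 - 123 = -105$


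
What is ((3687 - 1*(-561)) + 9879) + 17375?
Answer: 31502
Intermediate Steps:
((3687 - 1*(-561)) + 9879) + 17375 = ((3687 + 561) + 9879) + 17375 = (4248 + 9879) + 17375 = 14127 + 17375 = 31502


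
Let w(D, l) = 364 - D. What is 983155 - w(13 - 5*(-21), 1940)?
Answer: 982909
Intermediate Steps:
983155 - w(13 - 5*(-21), 1940) = 983155 - (364 - (13 - 5*(-21))) = 983155 - (364 - (13 + 105)) = 983155 - (364 - 1*118) = 983155 - (364 - 118) = 983155 - 1*246 = 983155 - 246 = 982909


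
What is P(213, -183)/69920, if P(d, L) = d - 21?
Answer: 6/2185 ≈ 0.0027460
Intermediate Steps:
P(d, L) = -21 + d
P(213, -183)/69920 = (-21 + 213)/69920 = 192*(1/69920) = 6/2185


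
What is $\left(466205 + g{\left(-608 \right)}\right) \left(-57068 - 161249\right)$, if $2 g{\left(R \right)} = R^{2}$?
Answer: $-142132444729$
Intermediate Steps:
$g{\left(R \right)} = \frac{R^{2}}{2}$
$\left(466205 + g{\left(-608 \right)}\right) \left(-57068 - 161249\right) = \left(466205 + \frac{\left(-608\right)^{2}}{2}\right) \left(-57068 - 161249\right) = \left(466205 + \frac{1}{2} \cdot 369664\right) \left(-218317\right) = \left(466205 + 184832\right) \left(-218317\right) = 651037 \left(-218317\right) = -142132444729$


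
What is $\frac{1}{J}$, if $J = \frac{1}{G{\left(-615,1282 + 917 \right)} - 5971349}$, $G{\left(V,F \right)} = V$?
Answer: $-5971964$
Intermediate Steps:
$J = - \frac{1}{5971964}$ ($J = \frac{1}{-615 - 5971349} = \frac{1}{-5971964} = - \frac{1}{5971964} \approx -1.6745 \cdot 10^{-7}$)
$\frac{1}{J} = \frac{1}{- \frac{1}{5971964}} = -5971964$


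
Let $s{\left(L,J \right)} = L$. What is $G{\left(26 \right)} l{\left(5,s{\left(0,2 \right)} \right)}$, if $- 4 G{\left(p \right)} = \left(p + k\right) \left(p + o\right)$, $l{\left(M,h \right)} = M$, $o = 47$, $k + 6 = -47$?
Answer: $\frac{9855}{4} \approx 2463.8$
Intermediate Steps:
$k = -53$ ($k = -6 - 47 = -53$)
$G{\left(p \right)} = - \frac{\left(-53 + p\right) \left(47 + p\right)}{4}$ ($G{\left(p \right)} = - \frac{\left(p - 53\right) \left(p + 47\right)}{4} = - \frac{\left(-53 + p\right) \left(47 + p\right)}{4}$)
$G{\left(26 \right)} l{\left(5,s{\left(0,2 \right)} \right)} = \left(\frac{2491}{4} - \frac{26^{2}}{4} + \frac{3}{2} \cdot 26\right) 5 = \left(\frac{2491}{4} - 169 + 39\right) 5 = \frac{1971}{4} \cdot 5 = \frac{9855}{4}$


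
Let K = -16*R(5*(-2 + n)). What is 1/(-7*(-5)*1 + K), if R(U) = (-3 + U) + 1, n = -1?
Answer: 1/307 ≈ 0.0032573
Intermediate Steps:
R(U) = -2 + U
K = 272 (K = -16*(-2 + 5*(-2 - 1)) = -16*(-2 + 5*(-3)) = -16*(-2 - 15) = -16*(-17) = 272)
1/(-7*(-5)*1 + K) = 1/(-7*(-5)*1 + 272) = 1/(35*1 + 272) = 1/(35 + 272) = 1/307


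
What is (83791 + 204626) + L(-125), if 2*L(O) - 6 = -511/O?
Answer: 72105511/250 ≈ 2.8842e+5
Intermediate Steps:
L(O) = 3 - 511/(2*O) (L(O) = 3 + (-511/O)/2 = 3 - 511/(2*O))
(83791 + 204626) + L(-125) = (83791 + 204626) + (3 - 511/2/(-125)) = 288417 + (3 - 511/2*(-1/125)) = 288417 + (3 + 511/250) = 288417 + 1261/250 = 72105511/250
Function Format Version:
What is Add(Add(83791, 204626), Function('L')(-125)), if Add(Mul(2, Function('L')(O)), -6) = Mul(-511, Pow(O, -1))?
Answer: Rational(72105511, 250) ≈ 2.8842e+5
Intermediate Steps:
Function('L')(O) = Add(3, Mul(Rational(-511, 2), Pow(O, -1))) (Function('L')(O) = Add(3, Mul(Rational(1, 2), Mul(-511, Pow(O, -1)))) = Add(3, Mul(Rational(-511, 2), Pow(O, -1))))
Add(Add(83791, 204626), Function('L')(-125)) = Add(Add(83791, 204626), Add(3, Mul(Rational(-511, 2), Pow(-125, -1)))) = Add(288417, Add(3, Mul(Rational(-511, 2), Rational(-1, 125)))) = Add(288417, Add(3, Rational(511, 250))) = Add(288417, Rational(1261, 250)) = Rational(72105511, 250)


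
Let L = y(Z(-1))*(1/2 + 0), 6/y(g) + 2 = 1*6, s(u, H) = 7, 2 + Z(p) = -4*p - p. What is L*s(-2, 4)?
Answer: 21/4 ≈ 5.2500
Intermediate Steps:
Z(p) = -2 - 5*p (Z(p) = -2 + (-4*p - p) = -2 - 5*p)
y(g) = 3/2 (y(g) = 6/(-2 + 1*6) = 6/(-2 + 6) = 6/4 = 6*(¼) = 3/2)
L = ¾ (L = 3*(1/2 + 0)/2 = 3*(½ + 0)/2 = (3/2)*(½) = ¾ ≈ 0.75000)
L*s(-2, 4) = (¾)*7 = 21/4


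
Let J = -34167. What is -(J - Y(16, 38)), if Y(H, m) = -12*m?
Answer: 33711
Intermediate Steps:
-(J - Y(16, 38)) = -(-34167 - (-12)*38) = -(-34167 - 1*(-456)) = -(-34167 + 456) = -1*(-33711) = 33711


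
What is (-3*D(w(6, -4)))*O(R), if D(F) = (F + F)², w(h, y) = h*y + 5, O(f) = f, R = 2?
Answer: -8664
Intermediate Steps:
w(h, y) = 5 + h*y
D(F) = 4*F² (D(F) = (2*F)² = 4*F²)
(-3*D(w(6, -4)))*O(R) = -12*(5 + 6*(-4))²*2 = -12*(5 - 24)²*2 = -12*(-19)²*2 = -12*361*2 = -3*1444*2 = -4332*2 = -8664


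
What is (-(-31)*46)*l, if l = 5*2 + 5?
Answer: 21390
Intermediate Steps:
l = 15 (l = 10 + 5 = 15)
(-(-31)*46)*l = -(-31)*46*15 = -31*(-46)*15 = 1426*15 = 21390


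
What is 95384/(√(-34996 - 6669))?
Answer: -95384*I*√41665/41665 ≈ -467.29*I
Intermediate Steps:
95384/(√(-34996 - 6669)) = 95384/(√(-41665)) = 95384/((I*√41665)) = 95384*(-I*√41665/41665) = -95384*I*√41665/41665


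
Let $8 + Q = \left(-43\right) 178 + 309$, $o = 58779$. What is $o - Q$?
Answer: $66132$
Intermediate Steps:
$Q = -7353$ ($Q = -8 + \left(\left(-43\right) 178 + 309\right) = -8 + \left(-7654 + 309\right) = -8 - 7345 = -7353$)
$o - Q = 58779 - -7353 = 58779 + 7353 = 66132$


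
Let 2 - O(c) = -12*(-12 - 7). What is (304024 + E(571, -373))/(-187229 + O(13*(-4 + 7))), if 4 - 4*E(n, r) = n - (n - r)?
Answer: -405491/249940 ≈ -1.6224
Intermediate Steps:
O(c) = -226 (O(c) = 2 - (-12)*(-12 - 7) = 2 - (-12)*(-19) = 2 - 1*228 = 2 - 228 = -226)
E(n, r) = 1 - r/4 (E(n, r) = 1 - (n - (n - r))/4 = 1 - (n + (r - n))/4 = 1 - r/4)
(304024 + E(571, -373))/(-187229 + O(13*(-4 + 7))) = (304024 + (1 - 1/4*(-373)))/(-187229 - 226) = (304024 + (1 + 373/4))/(-187455) = (304024 + 377/4)*(-1/187455) = (1216473/4)*(-1/187455) = -405491/249940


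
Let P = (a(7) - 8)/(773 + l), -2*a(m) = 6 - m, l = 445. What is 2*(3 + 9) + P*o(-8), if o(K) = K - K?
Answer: 24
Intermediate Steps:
o(K) = 0
a(m) = -3 + m/2 (a(m) = -(6 - m)/2 = -3 + m/2)
P = -5/812 (P = ((-3 + (½)*7) - 8)/(773 + 445) = ((-3 + 7/2) - 8)/1218 = (½ - 8)*(1/1218) = -15/2*1/1218 = -5/812 ≈ -0.0061576)
2*(3 + 9) + P*o(-8) = 2*(3 + 9) - 5/812*0 = 2*12 + 0 = 24 + 0 = 24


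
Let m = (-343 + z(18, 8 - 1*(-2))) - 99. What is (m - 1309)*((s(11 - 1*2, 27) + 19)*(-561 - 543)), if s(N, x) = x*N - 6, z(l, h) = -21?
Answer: 500809728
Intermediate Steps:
s(N, x) = -6 + N*x (s(N, x) = N*x - 6 = -6 + N*x)
m = -463 (m = (-343 - 21) - 99 = -364 - 99 = -463)
(m - 1309)*((s(11 - 1*2, 27) + 19)*(-561 - 543)) = (-463 - 1309)*(((-6 + (11 - 1*2)*27) + 19)*(-561 - 543)) = -1772*((-6 + (11 - 2)*27) + 19)*(-1104) = -1772*((-6 + 9*27) + 19)*(-1104) = -1772*((-6 + 243) + 19)*(-1104) = -1772*(237 + 19)*(-1104) = -453632*(-1104) = -1772*(-282624) = 500809728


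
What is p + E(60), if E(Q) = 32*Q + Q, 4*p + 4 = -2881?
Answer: 5035/4 ≈ 1258.8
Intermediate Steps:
p = -2885/4 (p = -1 + (¼)*(-2881) = -1 - 2881/4 = -2885/4 ≈ -721.25)
E(Q) = 33*Q
p + E(60) = -2885/4 + 33*60 = -2885/4 + 1980 = 5035/4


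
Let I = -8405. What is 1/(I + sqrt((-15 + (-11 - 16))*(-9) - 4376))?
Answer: -8405/70648023 - I*sqrt(3998)/70648023 ≈ -0.00011897 - 8.95e-7*I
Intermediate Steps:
1/(I + sqrt((-15 + (-11 - 16))*(-9) - 4376)) = 1/(-8405 + sqrt((-15 + (-11 - 16))*(-9) - 4376)) = 1/(-8405 + sqrt((-15 - 27)*(-9) - 4376)) = 1/(-8405 + sqrt(-42*(-9) - 4376)) = 1/(-8405 + sqrt(378 - 4376)) = 1/(-8405 + sqrt(-3998)) = 1/(-8405 + I*sqrt(3998))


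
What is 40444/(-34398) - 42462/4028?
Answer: -405879077/34638786 ≈ -11.717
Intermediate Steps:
40444/(-34398) - 42462/4028 = 40444*(-1/34398) - 42462*1/4028 = -20222/17199 - 21231/2014 = -405879077/34638786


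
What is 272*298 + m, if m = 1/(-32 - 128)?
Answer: 12968959/160 ≈ 81056.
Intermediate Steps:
m = -1/160 (m = 1/(-160) = -1/160 ≈ -0.0062500)
272*298 + m = 272*298 - 1/160 = 81056 - 1/160 = 12968959/160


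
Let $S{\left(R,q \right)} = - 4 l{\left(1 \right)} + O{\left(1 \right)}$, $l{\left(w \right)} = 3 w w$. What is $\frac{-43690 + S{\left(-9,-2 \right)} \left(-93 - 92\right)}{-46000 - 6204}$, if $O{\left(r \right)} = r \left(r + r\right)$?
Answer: $\frac{10460}{13051} \approx 0.80147$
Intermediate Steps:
$l{\left(w \right)} = 3 w^{2}$
$O{\left(r \right)} = 2 r^{2}$ ($O{\left(r \right)} = r 2 r = 2 r^{2}$)
$S{\left(R,q \right)} = -10$ ($S{\left(R,q \right)} = - 4 \cdot 3 \cdot 1^{2} + 2 \cdot 1^{2} = - 4 \cdot 3 \cdot 1 + 2 \cdot 1 = \left(-4\right) 3 + 2 = -12 + 2 = -10$)
$\frac{-43690 + S{\left(-9,-2 \right)} \left(-93 - 92\right)}{-46000 - 6204} = \frac{-43690 - 10 \left(-93 - 92\right)}{-46000 - 6204} = \frac{-43690 - -1850}{-52204} = \left(-43690 + 1850\right) \left(- \frac{1}{52204}\right) = \left(-41840\right) \left(- \frac{1}{52204}\right) = \frac{10460}{13051}$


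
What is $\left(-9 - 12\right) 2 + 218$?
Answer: $176$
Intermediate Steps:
$\left(-9 - 12\right) 2 + 218 = \left(-21\right) 2 + 218 = -42 + 218 = 176$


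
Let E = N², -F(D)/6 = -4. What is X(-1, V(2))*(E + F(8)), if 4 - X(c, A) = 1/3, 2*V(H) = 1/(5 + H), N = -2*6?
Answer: 616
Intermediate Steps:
N = -12
F(D) = 24 (F(D) = -6*(-4) = 24)
E = 144 (E = (-12)² = 144)
V(H) = 1/(2*(5 + H))
X(c, A) = 11/3 (X(c, A) = 4 - 1/3 = 4 - 1*⅓ = 4 - ⅓ = 11/3)
X(-1, V(2))*(E + F(8)) = 11*(144 + 24)/3 = (11/3)*168 = 616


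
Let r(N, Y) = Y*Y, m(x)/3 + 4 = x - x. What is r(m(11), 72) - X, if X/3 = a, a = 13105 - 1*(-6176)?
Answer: -52659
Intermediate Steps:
m(x) = -12 (m(x) = -12 + 3*(x - x) = -12 + 3*0 = -12 + 0 = -12)
r(N, Y) = Y**2
a = 19281 (a = 13105 + 6176 = 19281)
X = 57843 (X = 3*19281 = 57843)
r(m(11), 72) - X = 72**2 - 1*57843 = 5184 - 57843 = -52659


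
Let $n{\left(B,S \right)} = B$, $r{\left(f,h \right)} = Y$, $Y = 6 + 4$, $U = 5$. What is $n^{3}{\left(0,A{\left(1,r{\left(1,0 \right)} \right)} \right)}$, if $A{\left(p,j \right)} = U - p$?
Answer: $0$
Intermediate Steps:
$Y = 10$
$r{\left(f,h \right)} = 10$
$A{\left(p,j \right)} = 5 - p$
$n^{3}{\left(0,A{\left(1,r{\left(1,0 \right)} \right)} \right)} = 0^{3} = 0$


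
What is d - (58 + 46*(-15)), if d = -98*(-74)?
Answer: 7884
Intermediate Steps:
d = 7252
d - (58 + 46*(-15)) = 7252 - (58 + 46*(-15)) = 7252 - (58 - 690) = 7252 - 1*(-632) = 7252 + 632 = 7884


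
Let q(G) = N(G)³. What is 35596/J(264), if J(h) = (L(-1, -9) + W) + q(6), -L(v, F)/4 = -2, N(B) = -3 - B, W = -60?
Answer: -3236/71 ≈ -45.577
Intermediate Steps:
q(G) = (-3 - G)³
L(v, F) = 8 (L(v, F) = -4*(-2) = 8)
J(h) = -781 (J(h) = (8 - 60) - (3 + 6)³ = -52 - 1*9³ = -52 - 1*729 = -52 - 729 = -781)
35596/J(264) = 35596/(-781) = 35596*(-1/781) = -3236/71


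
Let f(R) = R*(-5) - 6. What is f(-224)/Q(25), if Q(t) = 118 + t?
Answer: 1114/143 ≈ 7.7902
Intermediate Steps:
f(R) = -6 - 5*R (f(R) = -5*R - 6 = -6 - 5*R)
f(-224)/Q(25) = (-6 - 5*(-224))/(118 + 25) = (-6 + 1120)/143 = 1114*(1/143) = 1114/143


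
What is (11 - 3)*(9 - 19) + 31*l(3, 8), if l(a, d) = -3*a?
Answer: -359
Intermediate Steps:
(11 - 3)*(9 - 19) + 31*l(3, 8) = (11 - 3)*(9 - 19) + 31*(-3*3) = 8*(-10) + 31*(-9) = -80 - 279 = -359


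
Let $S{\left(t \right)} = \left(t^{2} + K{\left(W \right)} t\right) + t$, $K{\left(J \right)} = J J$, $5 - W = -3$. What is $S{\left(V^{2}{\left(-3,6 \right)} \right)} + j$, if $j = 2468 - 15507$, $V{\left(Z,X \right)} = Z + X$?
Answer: $-12373$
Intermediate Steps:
$W = 8$ ($W = 5 - -3 = 5 + 3 = 8$)
$V{\left(Z,X \right)} = X + Z$
$K{\left(J \right)} = J^{2}$
$S{\left(t \right)} = t^{2} + 65 t$ ($S{\left(t \right)} = \left(t^{2} + 8^{2} t\right) + t = \left(t^{2} + 64 t\right) + t = t^{2} + 65 t$)
$j = -13039$ ($j = 2468 - 15507 = -13039$)
$S{\left(V^{2}{\left(-3,6 \right)} \right)} + j = \left(6 - 3\right)^{2} \left(65 + \left(6 - 3\right)^{2}\right) - 13039 = 3^{2} \left(65 + 3^{2}\right) - 13039 = 9 \left(65 + 9\right) - 13039 = 9 \cdot 74 - 13039 = 666 - 13039 = -12373$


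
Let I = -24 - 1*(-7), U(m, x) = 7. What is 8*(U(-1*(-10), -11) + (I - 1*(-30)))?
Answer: 160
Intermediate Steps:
I = -17 (I = -24 + 7 = -17)
8*(U(-1*(-10), -11) + (I - 1*(-30))) = 8*(7 + (-17 - 1*(-30))) = 8*(7 + (-17 + 30)) = 8*(7 + 13) = 8*20 = 160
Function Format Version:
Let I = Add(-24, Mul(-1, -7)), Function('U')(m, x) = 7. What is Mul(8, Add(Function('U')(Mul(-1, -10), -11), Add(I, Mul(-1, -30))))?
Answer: 160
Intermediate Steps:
I = -17 (I = Add(-24, 7) = -17)
Mul(8, Add(Function('U')(Mul(-1, -10), -11), Add(I, Mul(-1, -30)))) = Mul(8, Add(7, Add(-17, Mul(-1, -30)))) = Mul(8, Add(7, Add(-17, 30))) = Mul(8, Add(7, 13)) = Mul(8, 20) = 160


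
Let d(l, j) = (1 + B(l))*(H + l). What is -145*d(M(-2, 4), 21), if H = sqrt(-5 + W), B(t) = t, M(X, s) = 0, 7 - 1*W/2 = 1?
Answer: -145*sqrt(7) ≈ -383.63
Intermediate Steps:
W = 12 (W = 14 - 2*1 = 14 - 2 = 12)
H = sqrt(7) (H = sqrt(-5 + 12) = sqrt(7) ≈ 2.6458)
d(l, j) = (1 + l)*(l + sqrt(7)) (d(l, j) = (1 + l)*(sqrt(7) + l) = (1 + l)*(l + sqrt(7)))
-145*d(M(-2, 4), 21) = -145*(0 + sqrt(7) + 0**2 + 0*sqrt(7)) = -145*(0 + sqrt(7) + 0 + 0) = -145*sqrt(7)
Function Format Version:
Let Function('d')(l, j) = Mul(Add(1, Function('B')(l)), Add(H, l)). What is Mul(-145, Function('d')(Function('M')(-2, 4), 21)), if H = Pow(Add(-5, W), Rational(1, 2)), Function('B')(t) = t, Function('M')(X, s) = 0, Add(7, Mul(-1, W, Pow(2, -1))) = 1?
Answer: Mul(-145, Pow(7, Rational(1, 2))) ≈ -383.63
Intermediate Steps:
W = 12 (W = Add(14, Mul(-2, 1)) = Add(14, -2) = 12)
H = Pow(7, Rational(1, 2)) (H = Pow(Add(-5, 12), Rational(1, 2)) = Pow(7, Rational(1, 2)) ≈ 2.6458)
Function('d')(l, j) = Mul(Add(1, l), Add(l, Pow(7, Rational(1, 2)))) (Function('d')(l, j) = Mul(Add(1, l), Add(Pow(7, Rational(1, 2)), l)) = Mul(Add(1, l), Add(l, Pow(7, Rational(1, 2)))))
Mul(-145, Function('d')(Function('M')(-2, 4), 21)) = Mul(-145, Add(0, Pow(7, Rational(1, 2)), Pow(0, 2), Mul(0, Pow(7, Rational(1, 2))))) = Mul(-145, Add(0, Pow(7, Rational(1, 2)), 0, 0)) = Mul(-145, Pow(7, Rational(1, 2)))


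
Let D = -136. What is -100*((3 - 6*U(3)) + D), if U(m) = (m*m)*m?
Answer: 29500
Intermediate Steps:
U(m) = m**3 (U(m) = m**2*m = m**3)
-100*((3 - 6*U(3)) + D) = -100*((3 - 6*3**3) - 136) = -100*((3 - 6*27) - 136) = -100*((3 - 162) - 136) = -100*(-159 - 136) = -100*(-295) = 29500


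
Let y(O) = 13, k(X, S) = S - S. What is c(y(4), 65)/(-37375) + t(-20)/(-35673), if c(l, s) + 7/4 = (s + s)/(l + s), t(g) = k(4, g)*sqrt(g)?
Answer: 1/448500 ≈ 2.2297e-6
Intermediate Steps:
k(X, S) = 0
t(g) = 0 (t(g) = 0*sqrt(g) = 0)
c(l, s) = -7/4 + 2*s/(l + s) (c(l, s) = -7/4 + (s + s)/(l + s) = -7/4 + (2*s)/(l + s) = -7/4 + 2*s/(l + s))
c(y(4), 65)/(-37375) + t(-20)/(-35673) = ((65 - 7*13)/(4*(13 + 65)))/(-37375) + 0/(-35673) = ((1/4)*(65 - 91)/78)*(-1/37375) + 0*(-1/35673) = ((1/4)*(1/78)*(-26))*(-1/37375) + 0 = -1/12*(-1/37375) + 0 = 1/448500 + 0 = 1/448500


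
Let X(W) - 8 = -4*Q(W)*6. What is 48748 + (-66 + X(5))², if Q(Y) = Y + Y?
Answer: 137552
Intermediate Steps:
Q(Y) = 2*Y
X(W) = 8 - 48*W (X(W) = 8 - 8*W*6 = 8 - 48*W)
48748 + (-66 + X(5))² = 48748 + (-66 + (8 - 48*5))² = 48748 + (-66 + (8 - 240))² = 48748 + (-66 - 232)² = 48748 + (-298)² = 48748 + 88804 = 137552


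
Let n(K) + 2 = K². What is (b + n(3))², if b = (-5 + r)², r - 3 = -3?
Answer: 1024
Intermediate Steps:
r = 0 (r = 3 - 3 = 0)
b = 25 (b = (-5 + 0)² = (-5)² = 25)
n(K) = -2 + K²
(b + n(3))² = (25 + (-2 + 3²))² = (25 + (-2 + 9))² = (25 + 7)² = 32² = 1024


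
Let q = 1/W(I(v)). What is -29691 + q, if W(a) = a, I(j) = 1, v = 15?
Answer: -29690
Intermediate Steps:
q = 1 (q = 1/1 = 1)
-29691 + q = -29691 + 1 = -29690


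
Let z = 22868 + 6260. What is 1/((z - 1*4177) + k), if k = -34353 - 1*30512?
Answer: -1/39914 ≈ -2.5054e-5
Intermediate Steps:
z = 29128
k = -64865 (k = -34353 - 30512 = -64865)
1/((z - 1*4177) + k) = 1/((29128 - 1*4177) - 64865) = 1/((29128 - 4177) - 64865) = 1/(24951 - 64865) = 1/(-39914) = -1/39914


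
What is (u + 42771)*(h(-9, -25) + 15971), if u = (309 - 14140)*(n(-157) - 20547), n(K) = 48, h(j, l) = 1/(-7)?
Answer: 31701370134240/7 ≈ 4.5288e+12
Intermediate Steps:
h(j, l) = -⅐
u = 283521669 (u = (309 - 14140)*(48 - 20547) = -13831*(-20499) = 283521669)
(u + 42771)*(h(-9, -25) + 15971) = (283521669 + 42771)*(-⅐ + 15971) = 283564440*(111796/7) = 31701370134240/7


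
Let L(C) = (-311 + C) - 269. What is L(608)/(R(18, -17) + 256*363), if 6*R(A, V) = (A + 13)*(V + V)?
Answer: 12/39751 ≈ 0.00030188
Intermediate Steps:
R(A, V) = V*(13 + A)/3 (R(A, V) = ((A + 13)*(V + V))/6 = ((13 + A)*(2*V))/6 = (2*V*(13 + A))/6 = V*(13 + A)/3)
L(C) = -580 + C
L(608)/(R(18, -17) + 256*363) = (-580 + 608)/((⅓)*(-17)*(13 + 18) + 256*363) = 28/((⅓)*(-17)*31 + 92928) = 28/(-527/3 + 92928) = 28/(278257/3) = 28*(3/278257) = 12/39751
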